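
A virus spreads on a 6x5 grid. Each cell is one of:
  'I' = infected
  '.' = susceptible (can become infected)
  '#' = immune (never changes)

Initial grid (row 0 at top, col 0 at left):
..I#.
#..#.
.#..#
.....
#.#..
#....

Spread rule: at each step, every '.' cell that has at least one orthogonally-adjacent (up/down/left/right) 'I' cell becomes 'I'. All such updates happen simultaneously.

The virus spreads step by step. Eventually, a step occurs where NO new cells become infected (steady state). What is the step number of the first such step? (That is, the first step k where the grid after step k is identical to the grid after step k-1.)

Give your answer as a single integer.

Step 0 (initial): 1 infected
Step 1: +2 new -> 3 infected
Step 2: +3 new -> 6 infected
Step 3: +2 new -> 8 infected
Step 4: +2 new -> 10 infected
Step 5: +4 new -> 14 infected
Step 6: +4 new -> 18 infected
Step 7: +2 new -> 20 infected
Step 8: +0 new -> 20 infected

Answer: 8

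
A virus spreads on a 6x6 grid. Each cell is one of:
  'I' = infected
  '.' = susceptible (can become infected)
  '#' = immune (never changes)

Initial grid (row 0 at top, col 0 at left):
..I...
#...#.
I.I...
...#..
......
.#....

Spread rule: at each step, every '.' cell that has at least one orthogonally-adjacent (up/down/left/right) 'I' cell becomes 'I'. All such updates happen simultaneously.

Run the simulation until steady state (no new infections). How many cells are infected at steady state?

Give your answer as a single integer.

Step 0 (initial): 3 infected
Step 1: +7 new -> 10 infected
Step 2: +8 new -> 18 infected
Step 3: +7 new -> 25 infected
Step 4: +4 new -> 29 infected
Step 5: +2 new -> 31 infected
Step 6: +1 new -> 32 infected
Step 7: +0 new -> 32 infected

Answer: 32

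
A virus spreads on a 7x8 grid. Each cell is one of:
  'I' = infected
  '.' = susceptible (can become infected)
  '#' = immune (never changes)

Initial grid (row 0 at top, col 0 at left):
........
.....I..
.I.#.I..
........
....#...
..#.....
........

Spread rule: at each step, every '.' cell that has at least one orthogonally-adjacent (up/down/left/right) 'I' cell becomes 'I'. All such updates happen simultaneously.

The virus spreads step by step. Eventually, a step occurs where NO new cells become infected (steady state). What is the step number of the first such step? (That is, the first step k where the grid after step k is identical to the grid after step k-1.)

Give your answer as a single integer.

Step 0 (initial): 3 infected
Step 1: +10 new -> 13 infected
Step 2: +14 new -> 27 infected
Step 3: +11 new -> 38 infected
Step 4: +7 new -> 45 infected
Step 5: +6 new -> 51 infected
Step 6: +2 new -> 53 infected
Step 7: +0 new -> 53 infected

Answer: 7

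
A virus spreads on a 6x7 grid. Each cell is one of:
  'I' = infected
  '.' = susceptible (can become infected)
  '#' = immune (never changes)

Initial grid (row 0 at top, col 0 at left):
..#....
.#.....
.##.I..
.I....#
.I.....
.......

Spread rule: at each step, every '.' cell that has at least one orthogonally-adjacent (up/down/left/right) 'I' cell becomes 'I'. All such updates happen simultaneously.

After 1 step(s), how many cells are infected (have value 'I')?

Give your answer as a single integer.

Answer: 12

Derivation:
Step 0 (initial): 3 infected
Step 1: +9 new -> 12 infected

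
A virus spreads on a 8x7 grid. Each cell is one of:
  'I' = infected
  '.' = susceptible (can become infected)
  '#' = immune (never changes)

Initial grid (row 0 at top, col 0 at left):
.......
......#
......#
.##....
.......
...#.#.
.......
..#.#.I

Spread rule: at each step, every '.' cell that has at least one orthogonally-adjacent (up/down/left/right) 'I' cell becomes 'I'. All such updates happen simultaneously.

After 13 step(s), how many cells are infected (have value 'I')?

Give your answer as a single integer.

Answer: 48

Derivation:
Step 0 (initial): 1 infected
Step 1: +2 new -> 3 infected
Step 2: +2 new -> 5 infected
Step 3: +2 new -> 7 infected
Step 4: +4 new -> 11 infected
Step 5: +4 new -> 15 infected
Step 6: +5 new -> 20 infected
Step 7: +7 new -> 27 infected
Step 8: +6 new -> 33 infected
Step 9: +5 new -> 38 infected
Step 10: +4 new -> 42 infected
Step 11: +3 new -> 45 infected
Step 12: +2 new -> 47 infected
Step 13: +1 new -> 48 infected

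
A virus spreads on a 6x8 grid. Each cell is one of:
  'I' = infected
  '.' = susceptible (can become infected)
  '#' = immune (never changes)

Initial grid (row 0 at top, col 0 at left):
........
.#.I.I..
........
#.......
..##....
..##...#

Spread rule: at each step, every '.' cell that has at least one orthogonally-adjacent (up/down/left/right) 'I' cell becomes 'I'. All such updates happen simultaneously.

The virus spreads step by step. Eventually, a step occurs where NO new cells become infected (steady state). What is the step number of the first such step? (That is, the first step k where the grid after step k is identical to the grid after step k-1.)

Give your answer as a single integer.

Step 0 (initial): 2 infected
Step 1: +7 new -> 9 infected
Step 2: +9 new -> 18 infected
Step 3: +8 new -> 26 infected
Step 4: +7 new -> 33 infected
Step 5: +5 new -> 38 infected
Step 6: +2 new -> 40 infected
Step 7: +1 new -> 41 infected
Step 8: +0 new -> 41 infected

Answer: 8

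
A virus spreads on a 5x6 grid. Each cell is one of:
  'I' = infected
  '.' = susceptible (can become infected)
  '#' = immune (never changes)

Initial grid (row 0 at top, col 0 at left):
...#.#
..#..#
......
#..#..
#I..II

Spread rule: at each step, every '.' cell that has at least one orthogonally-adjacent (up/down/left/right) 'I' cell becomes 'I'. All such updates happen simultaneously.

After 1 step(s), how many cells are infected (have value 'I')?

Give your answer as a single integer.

Answer: 8

Derivation:
Step 0 (initial): 3 infected
Step 1: +5 new -> 8 infected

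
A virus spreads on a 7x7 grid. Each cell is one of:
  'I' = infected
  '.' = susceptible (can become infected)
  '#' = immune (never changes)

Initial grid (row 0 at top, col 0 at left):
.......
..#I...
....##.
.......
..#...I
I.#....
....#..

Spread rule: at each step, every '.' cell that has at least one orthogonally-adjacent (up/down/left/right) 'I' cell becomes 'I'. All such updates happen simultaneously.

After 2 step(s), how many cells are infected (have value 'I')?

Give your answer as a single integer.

Answer: 25

Derivation:
Step 0 (initial): 3 infected
Step 1: +9 new -> 12 infected
Step 2: +13 new -> 25 infected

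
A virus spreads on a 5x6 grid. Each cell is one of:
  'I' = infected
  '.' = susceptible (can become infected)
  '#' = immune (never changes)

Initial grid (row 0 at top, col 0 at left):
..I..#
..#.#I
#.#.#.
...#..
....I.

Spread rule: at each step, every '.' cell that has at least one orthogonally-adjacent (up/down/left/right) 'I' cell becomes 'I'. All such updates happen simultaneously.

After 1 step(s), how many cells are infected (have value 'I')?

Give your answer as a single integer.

Step 0 (initial): 3 infected
Step 1: +6 new -> 9 infected

Answer: 9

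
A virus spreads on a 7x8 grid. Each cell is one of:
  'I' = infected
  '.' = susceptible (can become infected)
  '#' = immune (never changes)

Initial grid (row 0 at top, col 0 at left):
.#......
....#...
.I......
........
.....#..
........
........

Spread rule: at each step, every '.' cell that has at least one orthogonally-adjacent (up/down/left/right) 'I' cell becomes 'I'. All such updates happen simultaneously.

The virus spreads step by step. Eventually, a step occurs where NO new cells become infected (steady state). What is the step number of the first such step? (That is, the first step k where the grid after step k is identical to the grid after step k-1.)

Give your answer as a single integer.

Answer: 11

Derivation:
Step 0 (initial): 1 infected
Step 1: +4 new -> 5 infected
Step 2: +6 new -> 11 infected
Step 3: +8 new -> 19 infected
Step 4: +7 new -> 26 infected
Step 5: +8 new -> 34 infected
Step 6: +6 new -> 40 infected
Step 7: +6 new -> 46 infected
Step 8: +4 new -> 50 infected
Step 9: +2 new -> 52 infected
Step 10: +1 new -> 53 infected
Step 11: +0 new -> 53 infected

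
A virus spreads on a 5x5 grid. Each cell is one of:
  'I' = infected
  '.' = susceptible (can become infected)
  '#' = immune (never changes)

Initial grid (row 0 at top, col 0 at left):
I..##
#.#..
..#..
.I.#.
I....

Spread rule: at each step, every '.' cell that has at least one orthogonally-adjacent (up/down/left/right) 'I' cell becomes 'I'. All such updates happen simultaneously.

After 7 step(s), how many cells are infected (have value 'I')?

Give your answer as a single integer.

Answer: 18

Derivation:
Step 0 (initial): 3 infected
Step 1: +5 new -> 8 infected
Step 2: +4 new -> 12 infected
Step 3: +1 new -> 13 infected
Step 4: +1 new -> 14 infected
Step 5: +1 new -> 15 infected
Step 6: +1 new -> 16 infected
Step 7: +2 new -> 18 infected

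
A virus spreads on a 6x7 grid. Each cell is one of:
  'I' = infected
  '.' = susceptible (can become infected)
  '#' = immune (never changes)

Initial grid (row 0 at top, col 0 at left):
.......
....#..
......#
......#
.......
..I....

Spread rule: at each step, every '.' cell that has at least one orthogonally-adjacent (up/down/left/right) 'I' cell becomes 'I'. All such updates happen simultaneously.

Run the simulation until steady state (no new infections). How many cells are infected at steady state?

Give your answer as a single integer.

Step 0 (initial): 1 infected
Step 1: +3 new -> 4 infected
Step 2: +5 new -> 9 infected
Step 3: +6 new -> 15 infected
Step 4: +7 new -> 22 infected
Step 5: +7 new -> 29 infected
Step 6: +4 new -> 33 infected
Step 7: +3 new -> 36 infected
Step 8: +2 new -> 38 infected
Step 9: +1 new -> 39 infected
Step 10: +0 new -> 39 infected

Answer: 39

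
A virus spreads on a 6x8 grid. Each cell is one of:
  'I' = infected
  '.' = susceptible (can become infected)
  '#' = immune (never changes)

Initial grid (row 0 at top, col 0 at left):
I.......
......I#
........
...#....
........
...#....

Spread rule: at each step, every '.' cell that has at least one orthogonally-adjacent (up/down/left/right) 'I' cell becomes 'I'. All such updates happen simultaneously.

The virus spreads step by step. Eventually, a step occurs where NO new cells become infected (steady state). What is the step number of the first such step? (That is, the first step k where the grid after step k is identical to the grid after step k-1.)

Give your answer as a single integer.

Step 0 (initial): 2 infected
Step 1: +5 new -> 7 infected
Step 2: +9 new -> 16 infected
Step 3: +10 new -> 26 infected
Step 4: +8 new -> 34 infected
Step 5: +6 new -> 40 infected
Step 6: +4 new -> 44 infected
Step 7: +1 new -> 45 infected
Step 8: +0 new -> 45 infected

Answer: 8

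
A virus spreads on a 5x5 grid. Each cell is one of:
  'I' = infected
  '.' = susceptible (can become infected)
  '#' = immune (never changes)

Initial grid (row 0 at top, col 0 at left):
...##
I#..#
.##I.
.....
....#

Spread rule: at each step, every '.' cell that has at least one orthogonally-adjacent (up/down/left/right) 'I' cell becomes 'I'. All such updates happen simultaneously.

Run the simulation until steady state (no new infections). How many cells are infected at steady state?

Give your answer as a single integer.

Answer: 18

Derivation:
Step 0 (initial): 2 infected
Step 1: +5 new -> 7 infected
Step 2: +6 new -> 13 infected
Step 3: +4 new -> 17 infected
Step 4: +1 new -> 18 infected
Step 5: +0 new -> 18 infected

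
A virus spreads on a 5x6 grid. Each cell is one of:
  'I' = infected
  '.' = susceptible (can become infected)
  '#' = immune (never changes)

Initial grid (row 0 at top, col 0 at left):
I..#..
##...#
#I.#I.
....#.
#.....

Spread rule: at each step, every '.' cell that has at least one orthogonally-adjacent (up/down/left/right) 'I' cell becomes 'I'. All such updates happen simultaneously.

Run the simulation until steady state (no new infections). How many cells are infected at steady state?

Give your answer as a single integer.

Step 0 (initial): 3 infected
Step 1: +5 new -> 8 infected
Step 2: +8 new -> 16 infected
Step 3: +4 new -> 20 infected
Step 4: +2 new -> 22 infected
Step 5: +0 new -> 22 infected

Answer: 22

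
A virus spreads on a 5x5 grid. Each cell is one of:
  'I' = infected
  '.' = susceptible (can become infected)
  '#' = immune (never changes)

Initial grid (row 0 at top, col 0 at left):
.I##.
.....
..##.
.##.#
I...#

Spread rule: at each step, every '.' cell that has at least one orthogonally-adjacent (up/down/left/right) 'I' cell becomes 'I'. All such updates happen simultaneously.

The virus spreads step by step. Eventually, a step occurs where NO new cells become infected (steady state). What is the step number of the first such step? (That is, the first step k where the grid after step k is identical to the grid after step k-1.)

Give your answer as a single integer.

Step 0 (initial): 2 infected
Step 1: +4 new -> 6 infected
Step 2: +5 new -> 11 infected
Step 3: +2 new -> 13 infected
Step 4: +2 new -> 15 infected
Step 5: +2 new -> 17 infected
Step 6: +0 new -> 17 infected

Answer: 6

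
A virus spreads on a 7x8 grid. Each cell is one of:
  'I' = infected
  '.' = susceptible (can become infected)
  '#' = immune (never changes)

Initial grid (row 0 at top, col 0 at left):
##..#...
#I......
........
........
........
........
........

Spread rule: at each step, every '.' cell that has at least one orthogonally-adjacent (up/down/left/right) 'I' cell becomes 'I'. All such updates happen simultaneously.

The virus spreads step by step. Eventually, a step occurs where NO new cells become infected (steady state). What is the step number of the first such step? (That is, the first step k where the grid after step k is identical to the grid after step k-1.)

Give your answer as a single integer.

Step 0 (initial): 1 infected
Step 1: +2 new -> 3 infected
Step 2: +5 new -> 8 infected
Step 3: +6 new -> 14 infected
Step 4: +6 new -> 20 infected
Step 5: +8 new -> 28 infected
Step 6: +8 new -> 36 infected
Step 7: +6 new -> 42 infected
Step 8: +4 new -> 46 infected
Step 9: +3 new -> 49 infected
Step 10: +2 new -> 51 infected
Step 11: +1 new -> 52 infected
Step 12: +0 new -> 52 infected

Answer: 12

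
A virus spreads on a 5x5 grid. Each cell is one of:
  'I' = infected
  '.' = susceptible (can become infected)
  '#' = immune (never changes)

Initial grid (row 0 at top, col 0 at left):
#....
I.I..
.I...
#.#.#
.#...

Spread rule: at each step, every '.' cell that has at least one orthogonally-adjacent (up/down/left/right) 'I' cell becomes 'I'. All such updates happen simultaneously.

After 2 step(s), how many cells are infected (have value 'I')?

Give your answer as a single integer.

Answer: 13

Derivation:
Step 0 (initial): 3 infected
Step 1: +6 new -> 9 infected
Step 2: +4 new -> 13 infected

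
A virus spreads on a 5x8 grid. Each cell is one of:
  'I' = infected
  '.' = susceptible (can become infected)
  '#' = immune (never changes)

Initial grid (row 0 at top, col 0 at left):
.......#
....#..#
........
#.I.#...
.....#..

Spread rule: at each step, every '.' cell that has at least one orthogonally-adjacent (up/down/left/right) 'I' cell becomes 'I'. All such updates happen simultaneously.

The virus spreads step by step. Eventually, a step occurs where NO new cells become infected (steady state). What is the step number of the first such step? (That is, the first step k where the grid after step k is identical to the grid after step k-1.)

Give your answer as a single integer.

Answer: 9

Derivation:
Step 0 (initial): 1 infected
Step 1: +4 new -> 5 infected
Step 2: +5 new -> 10 infected
Step 3: +7 new -> 17 infected
Step 4: +4 new -> 21 infected
Step 5: +5 new -> 26 infected
Step 6: +4 new -> 30 infected
Step 7: +3 new -> 33 infected
Step 8: +1 new -> 34 infected
Step 9: +0 new -> 34 infected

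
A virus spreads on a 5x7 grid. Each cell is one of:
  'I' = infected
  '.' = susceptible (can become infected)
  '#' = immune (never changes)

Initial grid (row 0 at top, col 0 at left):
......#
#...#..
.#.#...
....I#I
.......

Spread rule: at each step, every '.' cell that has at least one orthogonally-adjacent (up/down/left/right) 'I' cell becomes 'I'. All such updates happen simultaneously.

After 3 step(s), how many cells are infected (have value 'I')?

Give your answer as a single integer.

Step 0 (initial): 2 infected
Step 1: +5 new -> 7 infected
Step 2: +5 new -> 12 infected
Step 3: +4 new -> 16 infected

Answer: 16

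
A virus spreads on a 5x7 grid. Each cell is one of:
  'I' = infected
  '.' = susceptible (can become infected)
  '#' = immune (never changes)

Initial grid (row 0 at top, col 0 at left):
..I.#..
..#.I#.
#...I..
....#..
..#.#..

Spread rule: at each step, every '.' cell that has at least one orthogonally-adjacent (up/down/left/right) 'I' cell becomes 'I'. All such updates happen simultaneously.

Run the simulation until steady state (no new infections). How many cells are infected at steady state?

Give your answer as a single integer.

Answer: 28

Derivation:
Step 0 (initial): 3 infected
Step 1: +5 new -> 8 infected
Step 2: +6 new -> 14 infected
Step 3: +7 new -> 21 infected
Step 4: +3 new -> 24 infected
Step 5: +3 new -> 27 infected
Step 6: +1 new -> 28 infected
Step 7: +0 new -> 28 infected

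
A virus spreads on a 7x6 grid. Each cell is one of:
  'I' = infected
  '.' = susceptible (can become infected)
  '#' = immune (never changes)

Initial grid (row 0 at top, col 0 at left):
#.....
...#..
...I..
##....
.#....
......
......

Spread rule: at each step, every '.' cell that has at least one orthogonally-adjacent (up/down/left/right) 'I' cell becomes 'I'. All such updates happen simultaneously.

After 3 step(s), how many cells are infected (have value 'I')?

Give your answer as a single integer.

Step 0 (initial): 1 infected
Step 1: +3 new -> 4 infected
Step 2: +7 new -> 11 infected
Step 3: +9 new -> 20 infected

Answer: 20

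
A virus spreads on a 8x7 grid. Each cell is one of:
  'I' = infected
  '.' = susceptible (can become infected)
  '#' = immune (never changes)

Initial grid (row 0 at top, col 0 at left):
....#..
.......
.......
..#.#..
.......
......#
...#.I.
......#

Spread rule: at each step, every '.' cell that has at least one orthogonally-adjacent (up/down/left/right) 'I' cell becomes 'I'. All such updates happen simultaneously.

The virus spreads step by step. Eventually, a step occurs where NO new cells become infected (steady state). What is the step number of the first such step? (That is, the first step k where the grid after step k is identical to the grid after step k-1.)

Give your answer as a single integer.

Answer: 12

Derivation:
Step 0 (initial): 1 infected
Step 1: +4 new -> 5 infected
Step 2: +3 new -> 8 infected
Step 3: +5 new -> 13 infected
Step 4: +5 new -> 18 infected
Step 5: +8 new -> 26 infected
Step 6: +8 new -> 34 infected
Step 7: +6 new -> 40 infected
Step 8: +4 new -> 44 infected
Step 9: +3 new -> 47 infected
Step 10: +2 new -> 49 infected
Step 11: +1 new -> 50 infected
Step 12: +0 new -> 50 infected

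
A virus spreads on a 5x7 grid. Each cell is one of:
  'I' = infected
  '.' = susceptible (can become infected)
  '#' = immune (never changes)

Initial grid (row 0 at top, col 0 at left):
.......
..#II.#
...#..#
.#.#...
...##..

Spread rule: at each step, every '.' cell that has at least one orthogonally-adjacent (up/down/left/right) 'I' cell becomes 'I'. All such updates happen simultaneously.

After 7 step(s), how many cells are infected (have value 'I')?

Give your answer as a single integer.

Step 0 (initial): 2 infected
Step 1: +4 new -> 6 infected
Step 2: +4 new -> 10 infected
Step 3: +3 new -> 13 infected
Step 4: +4 new -> 17 infected
Step 5: +3 new -> 20 infected
Step 6: +2 new -> 22 infected
Step 7: +2 new -> 24 infected

Answer: 24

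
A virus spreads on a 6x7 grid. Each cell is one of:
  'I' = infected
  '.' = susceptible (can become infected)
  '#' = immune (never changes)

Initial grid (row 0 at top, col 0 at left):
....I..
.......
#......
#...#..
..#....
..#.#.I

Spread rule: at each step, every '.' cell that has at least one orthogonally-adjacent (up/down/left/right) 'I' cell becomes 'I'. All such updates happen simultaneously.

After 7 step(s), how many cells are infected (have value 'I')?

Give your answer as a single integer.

Answer: 33

Derivation:
Step 0 (initial): 2 infected
Step 1: +5 new -> 7 infected
Step 2: +7 new -> 14 infected
Step 3: +8 new -> 22 infected
Step 4: +5 new -> 27 infected
Step 5: +4 new -> 31 infected
Step 6: +1 new -> 32 infected
Step 7: +1 new -> 33 infected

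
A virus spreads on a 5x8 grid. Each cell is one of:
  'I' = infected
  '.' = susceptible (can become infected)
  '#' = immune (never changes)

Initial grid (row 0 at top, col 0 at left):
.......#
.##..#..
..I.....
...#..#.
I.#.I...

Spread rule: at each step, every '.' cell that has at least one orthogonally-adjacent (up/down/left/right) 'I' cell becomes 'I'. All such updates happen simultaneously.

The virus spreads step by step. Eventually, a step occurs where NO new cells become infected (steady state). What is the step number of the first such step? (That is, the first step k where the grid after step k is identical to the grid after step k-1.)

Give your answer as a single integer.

Step 0 (initial): 3 infected
Step 1: +8 new -> 11 infected
Step 2: +6 new -> 17 infected
Step 3: +5 new -> 22 infected
Step 4: +5 new -> 27 infected
Step 5: +4 new -> 31 infected
Step 6: +2 new -> 33 infected
Step 7: +0 new -> 33 infected

Answer: 7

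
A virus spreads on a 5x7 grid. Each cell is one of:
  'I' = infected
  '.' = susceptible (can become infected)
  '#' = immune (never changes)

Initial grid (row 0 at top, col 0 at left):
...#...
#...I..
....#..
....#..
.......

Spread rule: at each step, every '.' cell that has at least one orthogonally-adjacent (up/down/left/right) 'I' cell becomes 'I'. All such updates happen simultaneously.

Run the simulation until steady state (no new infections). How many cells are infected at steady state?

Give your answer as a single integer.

Answer: 31

Derivation:
Step 0 (initial): 1 infected
Step 1: +3 new -> 4 infected
Step 2: +5 new -> 9 infected
Step 3: +7 new -> 16 infected
Step 4: +6 new -> 22 infected
Step 5: +6 new -> 28 infected
Step 6: +2 new -> 30 infected
Step 7: +1 new -> 31 infected
Step 8: +0 new -> 31 infected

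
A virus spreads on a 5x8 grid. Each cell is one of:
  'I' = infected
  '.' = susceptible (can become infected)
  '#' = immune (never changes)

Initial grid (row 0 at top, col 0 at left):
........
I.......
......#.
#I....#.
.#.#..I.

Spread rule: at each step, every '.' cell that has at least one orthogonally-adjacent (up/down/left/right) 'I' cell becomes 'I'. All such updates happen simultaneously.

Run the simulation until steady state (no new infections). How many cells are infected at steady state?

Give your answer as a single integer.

Step 0 (initial): 3 infected
Step 1: +7 new -> 10 infected
Step 2: +8 new -> 18 infected
Step 3: +6 new -> 24 infected
Step 4: +5 new -> 29 infected
Step 5: +4 new -> 33 infected
Step 6: +1 new -> 34 infected
Step 7: +0 new -> 34 infected

Answer: 34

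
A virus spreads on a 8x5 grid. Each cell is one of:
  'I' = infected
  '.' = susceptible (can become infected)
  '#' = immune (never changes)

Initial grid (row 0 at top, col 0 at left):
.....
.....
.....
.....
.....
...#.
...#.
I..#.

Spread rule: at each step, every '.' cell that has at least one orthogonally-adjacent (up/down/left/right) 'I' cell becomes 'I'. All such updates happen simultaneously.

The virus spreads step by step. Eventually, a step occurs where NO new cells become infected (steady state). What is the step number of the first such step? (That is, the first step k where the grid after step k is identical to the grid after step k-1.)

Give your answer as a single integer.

Answer: 12

Derivation:
Step 0 (initial): 1 infected
Step 1: +2 new -> 3 infected
Step 2: +3 new -> 6 infected
Step 3: +3 new -> 9 infected
Step 4: +3 new -> 12 infected
Step 5: +3 new -> 15 infected
Step 6: +4 new -> 19 infected
Step 7: +5 new -> 24 infected
Step 8: +5 new -> 29 infected
Step 9: +4 new -> 33 infected
Step 10: +3 new -> 36 infected
Step 11: +1 new -> 37 infected
Step 12: +0 new -> 37 infected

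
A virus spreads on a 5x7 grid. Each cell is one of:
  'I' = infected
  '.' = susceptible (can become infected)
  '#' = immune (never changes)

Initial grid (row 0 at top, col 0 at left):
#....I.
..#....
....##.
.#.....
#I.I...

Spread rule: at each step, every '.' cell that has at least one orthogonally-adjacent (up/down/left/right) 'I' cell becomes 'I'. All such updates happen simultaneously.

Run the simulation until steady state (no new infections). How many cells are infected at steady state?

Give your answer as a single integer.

Step 0 (initial): 3 infected
Step 1: +6 new -> 9 infected
Step 2: +7 new -> 16 infected
Step 3: +6 new -> 22 infected
Step 4: +3 new -> 25 infected
Step 5: +2 new -> 27 infected
Step 6: +2 new -> 29 infected
Step 7: +0 new -> 29 infected

Answer: 29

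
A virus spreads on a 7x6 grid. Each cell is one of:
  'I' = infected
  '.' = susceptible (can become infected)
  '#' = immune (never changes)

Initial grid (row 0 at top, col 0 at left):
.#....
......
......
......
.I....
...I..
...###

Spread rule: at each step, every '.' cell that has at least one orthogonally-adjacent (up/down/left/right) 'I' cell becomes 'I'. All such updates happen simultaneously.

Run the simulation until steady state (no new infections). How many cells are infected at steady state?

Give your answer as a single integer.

Step 0 (initial): 2 infected
Step 1: +7 new -> 9 infected
Step 2: +9 new -> 18 infected
Step 3: +7 new -> 25 infected
Step 4: +5 new -> 30 infected
Step 5: +5 new -> 35 infected
Step 6: +2 new -> 37 infected
Step 7: +1 new -> 38 infected
Step 8: +0 new -> 38 infected

Answer: 38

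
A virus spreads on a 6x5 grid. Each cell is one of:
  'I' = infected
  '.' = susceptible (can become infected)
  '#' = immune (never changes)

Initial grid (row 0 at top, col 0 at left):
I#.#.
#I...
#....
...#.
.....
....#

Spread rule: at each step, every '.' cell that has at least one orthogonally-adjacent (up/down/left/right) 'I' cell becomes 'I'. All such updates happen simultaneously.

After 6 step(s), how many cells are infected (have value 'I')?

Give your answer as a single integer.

Answer: 24

Derivation:
Step 0 (initial): 2 infected
Step 1: +2 new -> 4 infected
Step 2: +4 new -> 8 infected
Step 3: +5 new -> 13 infected
Step 4: +5 new -> 18 infected
Step 5: +4 new -> 22 infected
Step 6: +2 new -> 24 infected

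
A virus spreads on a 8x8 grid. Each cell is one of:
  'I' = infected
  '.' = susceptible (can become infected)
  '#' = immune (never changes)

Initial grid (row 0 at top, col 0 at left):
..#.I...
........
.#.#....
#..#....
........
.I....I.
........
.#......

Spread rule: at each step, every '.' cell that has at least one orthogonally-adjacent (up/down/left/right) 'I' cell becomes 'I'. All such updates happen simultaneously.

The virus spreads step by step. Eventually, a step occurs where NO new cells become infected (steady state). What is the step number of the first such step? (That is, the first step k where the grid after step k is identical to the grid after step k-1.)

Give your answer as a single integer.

Answer: 7

Derivation:
Step 0 (initial): 3 infected
Step 1: +11 new -> 14 infected
Step 2: +17 new -> 31 infected
Step 3: +17 new -> 48 infected
Step 4: +6 new -> 54 infected
Step 5: +2 new -> 56 infected
Step 6: +2 new -> 58 infected
Step 7: +0 new -> 58 infected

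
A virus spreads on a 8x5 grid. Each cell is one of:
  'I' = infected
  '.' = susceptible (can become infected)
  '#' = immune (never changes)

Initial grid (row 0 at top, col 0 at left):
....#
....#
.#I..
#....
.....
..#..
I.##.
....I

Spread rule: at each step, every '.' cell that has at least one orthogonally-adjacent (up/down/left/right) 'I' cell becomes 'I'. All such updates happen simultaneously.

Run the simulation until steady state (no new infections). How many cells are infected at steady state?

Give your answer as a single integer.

Answer: 33

Derivation:
Step 0 (initial): 3 infected
Step 1: +8 new -> 11 infected
Step 2: +12 new -> 23 infected
Step 3: +8 new -> 31 infected
Step 4: +2 new -> 33 infected
Step 5: +0 new -> 33 infected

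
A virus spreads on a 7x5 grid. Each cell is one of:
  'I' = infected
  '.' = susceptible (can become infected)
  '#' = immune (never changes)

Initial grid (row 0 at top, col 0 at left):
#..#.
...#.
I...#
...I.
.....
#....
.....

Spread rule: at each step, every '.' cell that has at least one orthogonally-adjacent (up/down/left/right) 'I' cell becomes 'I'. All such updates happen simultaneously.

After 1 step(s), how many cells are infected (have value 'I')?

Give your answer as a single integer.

Answer: 9

Derivation:
Step 0 (initial): 2 infected
Step 1: +7 new -> 9 infected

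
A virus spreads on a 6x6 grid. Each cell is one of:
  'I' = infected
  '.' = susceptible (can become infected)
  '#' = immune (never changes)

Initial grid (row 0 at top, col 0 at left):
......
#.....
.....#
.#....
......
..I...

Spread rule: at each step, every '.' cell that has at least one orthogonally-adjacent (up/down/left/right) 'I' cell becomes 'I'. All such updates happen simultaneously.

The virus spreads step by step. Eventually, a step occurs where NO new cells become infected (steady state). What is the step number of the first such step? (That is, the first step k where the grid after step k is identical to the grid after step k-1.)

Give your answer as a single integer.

Step 0 (initial): 1 infected
Step 1: +3 new -> 4 infected
Step 2: +5 new -> 9 infected
Step 3: +5 new -> 14 infected
Step 4: +6 new -> 20 infected
Step 5: +6 new -> 26 infected
Step 6: +3 new -> 29 infected
Step 7: +3 new -> 32 infected
Step 8: +1 new -> 33 infected
Step 9: +0 new -> 33 infected

Answer: 9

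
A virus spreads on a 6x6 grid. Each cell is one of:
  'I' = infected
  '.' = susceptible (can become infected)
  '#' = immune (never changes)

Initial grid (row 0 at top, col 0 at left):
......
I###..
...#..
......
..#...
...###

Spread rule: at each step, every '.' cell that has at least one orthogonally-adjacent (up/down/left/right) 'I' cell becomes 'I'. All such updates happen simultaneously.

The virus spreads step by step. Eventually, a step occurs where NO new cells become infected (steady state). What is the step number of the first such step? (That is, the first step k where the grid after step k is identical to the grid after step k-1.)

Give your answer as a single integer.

Step 0 (initial): 1 infected
Step 1: +2 new -> 3 infected
Step 2: +3 new -> 6 infected
Step 3: +4 new -> 10 infected
Step 4: +4 new -> 14 infected
Step 5: +3 new -> 17 infected
Step 6: +5 new -> 22 infected
Step 7: +4 new -> 26 infected
Step 8: +2 new -> 28 infected
Step 9: +0 new -> 28 infected

Answer: 9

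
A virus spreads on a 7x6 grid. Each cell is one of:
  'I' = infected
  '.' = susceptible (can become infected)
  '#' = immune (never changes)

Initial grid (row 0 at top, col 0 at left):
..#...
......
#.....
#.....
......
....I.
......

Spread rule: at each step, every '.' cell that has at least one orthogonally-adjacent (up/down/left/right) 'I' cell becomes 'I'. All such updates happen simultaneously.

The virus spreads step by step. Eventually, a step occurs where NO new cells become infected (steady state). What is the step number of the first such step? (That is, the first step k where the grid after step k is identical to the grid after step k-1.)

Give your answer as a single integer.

Answer: 10

Derivation:
Step 0 (initial): 1 infected
Step 1: +4 new -> 5 infected
Step 2: +6 new -> 11 infected
Step 3: +6 new -> 17 infected
Step 4: +7 new -> 24 infected
Step 5: +7 new -> 31 infected
Step 6: +4 new -> 35 infected
Step 7: +1 new -> 36 infected
Step 8: +2 new -> 38 infected
Step 9: +1 new -> 39 infected
Step 10: +0 new -> 39 infected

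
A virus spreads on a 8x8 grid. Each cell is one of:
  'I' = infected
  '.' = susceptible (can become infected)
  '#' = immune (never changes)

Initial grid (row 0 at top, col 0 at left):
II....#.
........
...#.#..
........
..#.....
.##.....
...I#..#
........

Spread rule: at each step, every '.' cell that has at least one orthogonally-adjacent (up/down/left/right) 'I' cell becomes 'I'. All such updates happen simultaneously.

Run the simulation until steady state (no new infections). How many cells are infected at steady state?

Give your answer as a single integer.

Answer: 56

Derivation:
Step 0 (initial): 3 infected
Step 1: +6 new -> 9 infected
Step 2: +9 new -> 18 infected
Step 3: +11 new -> 29 infected
Step 4: +12 new -> 41 infected
Step 5: +7 new -> 48 infected
Step 6: +3 new -> 51 infected
Step 7: +3 new -> 54 infected
Step 8: +2 new -> 56 infected
Step 9: +0 new -> 56 infected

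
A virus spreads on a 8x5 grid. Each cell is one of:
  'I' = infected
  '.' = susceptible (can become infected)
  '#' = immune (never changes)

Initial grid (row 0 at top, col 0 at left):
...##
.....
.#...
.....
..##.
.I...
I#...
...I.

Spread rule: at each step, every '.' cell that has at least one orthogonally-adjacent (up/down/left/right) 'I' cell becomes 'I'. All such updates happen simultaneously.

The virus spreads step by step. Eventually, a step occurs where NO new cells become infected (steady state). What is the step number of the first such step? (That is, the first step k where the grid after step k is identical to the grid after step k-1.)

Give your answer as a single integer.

Step 0 (initial): 3 infected
Step 1: +7 new -> 10 infected
Step 2: +6 new -> 16 infected
Step 3: +3 new -> 19 infected
Step 4: +4 new -> 23 infected
Step 5: +4 new -> 27 infected
Step 6: +5 new -> 32 infected
Step 7: +2 new -> 34 infected
Step 8: +0 new -> 34 infected

Answer: 8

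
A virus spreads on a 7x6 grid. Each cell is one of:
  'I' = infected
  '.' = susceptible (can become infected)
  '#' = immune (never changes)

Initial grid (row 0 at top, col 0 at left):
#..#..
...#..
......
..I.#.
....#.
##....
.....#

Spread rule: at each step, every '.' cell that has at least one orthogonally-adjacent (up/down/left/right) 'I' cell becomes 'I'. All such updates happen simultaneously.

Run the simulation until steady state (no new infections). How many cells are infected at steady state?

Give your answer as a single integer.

Step 0 (initial): 1 infected
Step 1: +4 new -> 5 infected
Step 2: +7 new -> 12 infected
Step 3: +7 new -> 19 infected
Step 4: +7 new -> 26 infected
Step 5: +6 new -> 32 infected
Step 6: +2 new -> 34 infected
Step 7: +0 new -> 34 infected

Answer: 34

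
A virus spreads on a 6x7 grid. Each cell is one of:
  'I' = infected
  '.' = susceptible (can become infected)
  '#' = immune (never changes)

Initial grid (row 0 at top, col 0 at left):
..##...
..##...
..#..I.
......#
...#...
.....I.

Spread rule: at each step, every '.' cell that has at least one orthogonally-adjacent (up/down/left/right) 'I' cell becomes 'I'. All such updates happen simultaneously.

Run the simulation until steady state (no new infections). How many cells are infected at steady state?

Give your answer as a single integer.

Step 0 (initial): 2 infected
Step 1: +7 new -> 9 infected
Step 2: +8 new -> 17 infected
Step 3: +4 new -> 21 infected
Step 4: +3 new -> 24 infected
Step 5: +3 new -> 27 infected
Step 6: +3 new -> 30 infected
Step 7: +2 new -> 32 infected
Step 8: +2 new -> 34 infected
Step 9: +1 new -> 35 infected
Step 10: +0 new -> 35 infected

Answer: 35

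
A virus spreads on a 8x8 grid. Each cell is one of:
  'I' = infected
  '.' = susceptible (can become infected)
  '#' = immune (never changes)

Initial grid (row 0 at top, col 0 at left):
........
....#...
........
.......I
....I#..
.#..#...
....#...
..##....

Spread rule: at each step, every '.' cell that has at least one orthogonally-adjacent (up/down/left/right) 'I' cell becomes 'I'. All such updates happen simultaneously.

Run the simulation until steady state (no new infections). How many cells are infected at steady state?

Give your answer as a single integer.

Answer: 57

Derivation:
Step 0 (initial): 2 infected
Step 1: +5 new -> 7 infected
Step 2: +9 new -> 16 infected
Step 3: +10 new -> 26 infected
Step 4: +10 new -> 36 infected
Step 5: +9 new -> 45 infected
Step 6: +7 new -> 52 infected
Step 7: +4 new -> 56 infected
Step 8: +1 new -> 57 infected
Step 9: +0 new -> 57 infected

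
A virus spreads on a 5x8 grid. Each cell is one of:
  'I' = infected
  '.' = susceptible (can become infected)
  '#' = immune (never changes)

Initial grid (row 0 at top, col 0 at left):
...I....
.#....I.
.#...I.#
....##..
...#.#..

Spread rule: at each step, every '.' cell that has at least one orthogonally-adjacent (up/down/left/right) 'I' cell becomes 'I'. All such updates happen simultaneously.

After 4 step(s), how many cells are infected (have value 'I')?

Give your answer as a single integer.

Step 0 (initial): 3 infected
Step 1: +8 new -> 11 infected
Step 2: +7 new -> 18 infected
Step 3: +5 new -> 23 infected
Step 4: +3 new -> 26 infected

Answer: 26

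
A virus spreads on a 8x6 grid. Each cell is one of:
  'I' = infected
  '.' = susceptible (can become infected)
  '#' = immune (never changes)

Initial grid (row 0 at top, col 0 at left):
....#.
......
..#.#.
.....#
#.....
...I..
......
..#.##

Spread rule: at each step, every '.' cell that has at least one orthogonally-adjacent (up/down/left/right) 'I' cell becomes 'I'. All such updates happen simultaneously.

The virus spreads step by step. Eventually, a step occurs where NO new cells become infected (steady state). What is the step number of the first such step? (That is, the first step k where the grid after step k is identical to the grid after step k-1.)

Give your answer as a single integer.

Step 0 (initial): 1 infected
Step 1: +4 new -> 5 infected
Step 2: +8 new -> 13 infected
Step 3: +8 new -> 21 infected
Step 4: +4 new -> 25 infected
Step 5: +6 new -> 31 infected
Step 6: +4 new -> 35 infected
Step 7: +4 new -> 39 infected
Step 8: +1 new -> 40 infected
Step 9: +0 new -> 40 infected

Answer: 9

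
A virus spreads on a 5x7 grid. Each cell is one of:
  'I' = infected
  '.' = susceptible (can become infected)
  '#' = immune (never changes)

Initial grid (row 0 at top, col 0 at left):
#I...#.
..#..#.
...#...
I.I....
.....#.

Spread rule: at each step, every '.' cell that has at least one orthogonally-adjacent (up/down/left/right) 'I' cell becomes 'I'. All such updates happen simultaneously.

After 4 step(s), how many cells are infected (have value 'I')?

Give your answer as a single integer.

Answer: 25

Derivation:
Step 0 (initial): 3 infected
Step 1: +8 new -> 11 infected
Step 2: +6 new -> 17 infected
Step 3: +5 new -> 22 infected
Step 4: +3 new -> 25 infected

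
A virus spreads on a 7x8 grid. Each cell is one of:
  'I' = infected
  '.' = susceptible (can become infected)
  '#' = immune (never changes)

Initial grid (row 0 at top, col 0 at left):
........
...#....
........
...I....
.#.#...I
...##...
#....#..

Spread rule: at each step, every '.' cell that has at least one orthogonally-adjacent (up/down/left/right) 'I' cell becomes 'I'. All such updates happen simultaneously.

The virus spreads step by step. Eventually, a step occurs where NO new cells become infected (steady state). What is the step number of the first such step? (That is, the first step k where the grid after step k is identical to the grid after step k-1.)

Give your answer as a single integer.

Answer: 7

Derivation:
Step 0 (initial): 2 infected
Step 1: +6 new -> 8 infected
Step 2: +11 new -> 19 infected
Step 3: +10 new -> 29 infected
Step 4: +10 new -> 39 infected
Step 5: +8 new -> 47 infected
Step 6: +2 new -> 49 infected
Step 7: +0 new -> 49 infected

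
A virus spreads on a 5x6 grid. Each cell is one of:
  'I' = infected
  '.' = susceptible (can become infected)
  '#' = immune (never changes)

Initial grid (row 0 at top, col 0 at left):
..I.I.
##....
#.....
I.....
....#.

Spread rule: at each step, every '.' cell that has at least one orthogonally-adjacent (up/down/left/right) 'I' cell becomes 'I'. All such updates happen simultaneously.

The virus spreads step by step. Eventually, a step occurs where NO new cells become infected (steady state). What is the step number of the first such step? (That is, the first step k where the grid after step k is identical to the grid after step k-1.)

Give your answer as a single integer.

Answer: 6

Derivation:
Step 0 (initial): 3 infected
Step 1: +7 new -> 10 infected
Step 2: +8 new -> 18 infected
Step 3: +5 new -> 23 infected
Step 4: +2 new -> 25 infected
Step 5: +1 new -> 26 infected
Step 6: +0 new -> 26 infected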